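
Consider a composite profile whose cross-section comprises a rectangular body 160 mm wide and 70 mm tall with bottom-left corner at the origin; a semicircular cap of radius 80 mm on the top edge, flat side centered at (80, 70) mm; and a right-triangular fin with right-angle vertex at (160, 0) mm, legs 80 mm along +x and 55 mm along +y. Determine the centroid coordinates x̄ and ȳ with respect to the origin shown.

rectangular body: A = 160 × 70 = 11200.00, centroid at (80.00, 35.00).
semicircular top: A = ½π·80² = 10053.10, centroid at (80.00, 103.95).
triangular fin: A = ½·80·55 = 2200.00, centroid at (186.67, 18.33).
ΣA = 23453.10 mm²
ΣAx̄ = (11200.00)(80.00) + (10053.10)(80.00) + (2200.00)(186.67) = 2110914.39 mm³
ΣAȳ = (11200.00)(35.00) + (10053.10)(103.95) + (2200.00)(18.33) = 1477383.42 mm³
x̄ = 2110914.39 / 23453.10 = 90.01 mm
ȳ = 1477383.42 / 23453.10 = 62.99 mm

x̄ = 90.01 mm, ȳ = 62.99 mm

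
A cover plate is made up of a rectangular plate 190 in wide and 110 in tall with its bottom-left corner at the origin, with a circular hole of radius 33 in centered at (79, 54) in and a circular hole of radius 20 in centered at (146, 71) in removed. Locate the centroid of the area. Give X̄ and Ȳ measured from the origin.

X̄ = 94.42 in, Ȳ = 53.97 in

plate: A = 190 × 110 = 20900.00, centroid at (95.00, 55.00).
hole 1: A = −π·33² = -3421.19, centroid at (79.00, 54.00).
hole 2: A = −π·20² = -1256.64, centroid at (146.00, 71.00).
ΣA = 16222.17 in²
ΣAX̄ = (20900.00)(95.00) + (-3421.19)(79.00) + (-1256.64)(146.00) = 1531756.63 in³
ΣAȲ = (20900.00)(55.00) + (-3421.19)(54.00) + (-1256.64)(71.00) = 875534.27 in³
X̄ = 1531756.63 / 16222.17 = 94.42 in
Ȳ = 875534.27 / 16222.17 = 53.97 in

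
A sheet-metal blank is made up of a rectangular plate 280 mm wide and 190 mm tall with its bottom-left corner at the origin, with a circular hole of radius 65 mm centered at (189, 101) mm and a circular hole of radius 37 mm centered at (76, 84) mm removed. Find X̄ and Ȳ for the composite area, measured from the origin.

X̄ = 129.47 mm, Ȳ = 94.09 mm

Part | A | x̄ᵢ | ȳᵢ | A·x̄ᵢ | A·ȳᵢ
plate | 53200.00 | 140.00 | 95.00 | 7448000.00 | 5054000.00
hole 1 | -13273.23 | 189.00 | 101.00 | -2508640.27 | -1340596.13
hole 2 | -4300.84 | 76.00 | 84.00 | -326863.87 | -361270.59
Σ | 35625.93 |  |  | 4612495.86 | 3352133.29
X̄ = 4612495.86 / 35625.93 = 129.47 mm
Ȳ = 3352133.29 / 35625.93 = 94.09 mm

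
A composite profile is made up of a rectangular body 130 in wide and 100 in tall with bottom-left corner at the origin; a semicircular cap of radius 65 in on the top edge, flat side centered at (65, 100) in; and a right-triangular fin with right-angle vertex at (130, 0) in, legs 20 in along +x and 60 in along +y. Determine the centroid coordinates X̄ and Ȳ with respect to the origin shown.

X̄ = 67.12 in, Ȳ = 74.56 in

rectangular body: A = 130 × 100 = 13000.00, centroid at (65.00, 50.00).
semicircular top: A = ½π·65² = 6636.61, centroid at (65.00, 127.59).
triangular fin: A = ½·20·60 = 600.00, centroid at (136.67, 20.00).
ΣA = 20236.61 in²
ΣAX̄ = (13000.00)(65.00) + (6636.61)(65.00) + (600.00)(136.67) = 1358379.94 in³
ΣAȲ = (13000.00)(50.00) + (6636.61)(127.59) + (600.00)(20.00) = 1508744.78 in³
X̄ = 1358379.94 / 20236.61 = 67.12 in
Ȳ = 1508744.78 / 20236.61 = 74.56 in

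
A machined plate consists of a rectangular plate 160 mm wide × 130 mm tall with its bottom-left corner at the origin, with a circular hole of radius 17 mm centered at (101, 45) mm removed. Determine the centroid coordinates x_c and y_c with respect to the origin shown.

x_c = 79.04 mm, y_c = 65.91 mm

plate: A = 160 × 130 = 20800.00, centroid at (80.00, 65.00).
hole: A = −π·17² = -907.92, centroid at (101.00, 45.00).
ΣA = 19892.08 mm²
ΣAx_c = (20800.00)(80.00) + (-907.92)(101.00) = 1572300.05 mm³
ΣAy_c = (20800.00)(65.00) + (-907.92)(45.00) = 1311143.59 mm³
x_c = 1572300.05 / 19892.08 = 79.04 mm
y_c = 1311143.59 / 19892.08 = 65.91 mm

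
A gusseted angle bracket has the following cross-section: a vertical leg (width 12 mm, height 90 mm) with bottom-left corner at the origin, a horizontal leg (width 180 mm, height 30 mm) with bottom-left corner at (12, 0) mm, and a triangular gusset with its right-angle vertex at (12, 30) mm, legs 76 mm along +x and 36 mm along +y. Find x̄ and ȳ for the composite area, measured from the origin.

vertical leg: A = 12 × 90 = 1080.00, centroid at (6.00, 45.00).
horizontal leg: A = 180 × 30 = 5400.00, centroid at (102.00, 15.00).
gusset: A = ½·76·36 = 1368.00, centroid at (37.33, 42.00).
ΣA = 7848.00 mm², ΣAx̄ = 608352.00 mm³, ΣAȳ = 187056.00 mm³.
x̄ = 608352.00/7848.00 = 77.52 mm; ȳ = 187056.00/7848.00 = 23.83 mm.

x̄ = 77.52 mm, ȳ = 23.83 mm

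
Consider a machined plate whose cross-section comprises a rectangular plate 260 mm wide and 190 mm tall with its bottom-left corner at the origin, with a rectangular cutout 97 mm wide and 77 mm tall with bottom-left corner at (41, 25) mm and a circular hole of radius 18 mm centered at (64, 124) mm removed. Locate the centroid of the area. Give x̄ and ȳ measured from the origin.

plate: A = 260 × 190 = 49400.00, centroid at (130.00, 95.00).
hole 1: A = −(97 × 77) = -7469.00, centroid at (89.50, 63.50).
hole 2: A = −π·18² = -1017.88, centroid at (64.00, 124.00).
ΣA = 40913.12 mm², ΣAx̄ = 5688380.43 mm³, ΣAȳ = 4092501.87 mm³.
x̄ = 5688380.43/40913.12 = 139.04 mm; ȳ = 4092501.87/40913.12 = 100.03 mm.

x̄ = 139.04 mm, ȳ = 100.03 mm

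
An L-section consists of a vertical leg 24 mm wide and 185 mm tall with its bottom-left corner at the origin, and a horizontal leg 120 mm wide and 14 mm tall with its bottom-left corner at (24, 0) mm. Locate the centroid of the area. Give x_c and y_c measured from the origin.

x_c = 31.76 mm, y_c = 69.03 mm

vertical leg: A = 24 × 185 = 4440.00, centroid at (12.00, 92.50).
horizontal leg: A = 120 × 14 = 1680.00, centroid at (84.00, 7.00).
ΣA = 6120.00 mm², ΣAx_c = 194400.00 mm³, ΣAy_c = 422460.00 mm³.
x_c = 194400.00/6120.00 = 31.76 mm; y_c = 422460.00/6120.00 = 69.03 mm.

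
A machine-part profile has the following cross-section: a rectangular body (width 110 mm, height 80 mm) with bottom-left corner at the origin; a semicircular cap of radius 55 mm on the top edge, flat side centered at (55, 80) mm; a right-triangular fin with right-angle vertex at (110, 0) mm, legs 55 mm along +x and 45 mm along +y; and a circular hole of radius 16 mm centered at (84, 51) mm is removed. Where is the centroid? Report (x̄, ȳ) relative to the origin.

Part | A | x̄ᵢ | ȳᵢ | A·x̄ᵢ | A·ȳᵢ
rectangular body | 8800.00 | 55.00 | 40.00 | 484000.00 | 352000.00
semicircular top | 4751.66 | 55.00 | 103.34 | 261341.24 | 491049.38
triangular fin | 1237.50 | 128.33 | 15.00 | 158812.50 | 18562.50
hole | -804.25 | 84.00 | 51.00 | -67556.81 | -41016.63
Σ | 13984.91 |  |  | 836596.93 | 820595.24
x̄ = 836596.93 / 13984.91 = 59.82 mm
ȳ = 820595.24 / 13984.91 = 58.68 mm

x̄ = 59.82 mm, ȳ = 58.68 mm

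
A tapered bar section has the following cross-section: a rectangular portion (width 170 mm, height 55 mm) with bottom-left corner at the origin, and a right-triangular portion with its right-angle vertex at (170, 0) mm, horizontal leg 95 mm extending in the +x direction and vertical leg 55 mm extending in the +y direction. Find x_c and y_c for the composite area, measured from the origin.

Part | A | x̄ᵢ | ȳᵢ | A·x̄ᵢ | A·ȳᵢ
rectangular portion | 9350.00 | 85.00 | 27.50 | 794750.00 | 257125.00
triangular portion | 2612.50 | 201.67 | 18.33 | 526854.17 | 47895.83
Σ | 11962.50 |  |  | 1321604.17 | 305020.83
x_c = 1321604.17 / 11962.50 = 110.48 mm
y_c = 305020.83 / 11962.50 = 25.50 mm

x_c = 110.48 mm, y_c = 25.50 mm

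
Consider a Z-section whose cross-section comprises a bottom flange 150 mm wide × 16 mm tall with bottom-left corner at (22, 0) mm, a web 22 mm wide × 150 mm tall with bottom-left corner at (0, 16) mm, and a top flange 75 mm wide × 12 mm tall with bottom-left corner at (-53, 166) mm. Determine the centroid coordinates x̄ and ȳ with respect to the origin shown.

bottom flange: A = 150 × 16 = 2400.00, centroid at (97.00, 8.00).
web: A = 22 × 150 = 3300.00, centroid at (11.00, 91.00).
top flange: A = 75 × 12 = 900.00, centroid at (-15.50, 172.00).
ΣA = 6600.00 mm², ΣAx̄ = 255150.00 mm³, ΣAȳ = 474300.00 mm³.
x̄ = 255150.00/6600.00 = 38.66 mm; ȳ = 474300.00/6600.00 = 71.86 mm.

x̄ = 38.66 mm, ȳ = 71.86 mm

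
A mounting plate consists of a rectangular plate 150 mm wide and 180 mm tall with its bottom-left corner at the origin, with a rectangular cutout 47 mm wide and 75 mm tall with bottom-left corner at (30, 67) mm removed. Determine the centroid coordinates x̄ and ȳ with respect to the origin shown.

x̄ = 78.23 mm, ȳ = 87.82 mm

plate: A = 150 × 180 = 27000.00, centroid at (75.00, 90.00).
hole: A = −(47 × 75) = -3525.00, centroid at (53.50, 104.50).
ΣA = 23475.00 mm²
ΣAx̄ = (27000.00)(75.00) + (-3525.00)(53.50) = 1836412.50 mm³
ΣAȳ = (27000.00)(90.00) + (-3525.00)(104.50) = 2061637.50 mm³
x̄ = 1836412.50 / 23475.00 = 78.23 mm
ȳ = 2061637.50 / 23475.00 = 87.82 mm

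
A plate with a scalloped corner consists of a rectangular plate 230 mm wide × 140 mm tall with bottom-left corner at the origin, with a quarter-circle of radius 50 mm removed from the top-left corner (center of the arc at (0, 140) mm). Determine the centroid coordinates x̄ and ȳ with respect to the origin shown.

x̄ = 121.09 mm, ȳ = 66.83 mm

Part | A | x̄ᵢ | ȳᵢ | A·x̄ᵢ | A·ȳᵢ
plate | 32200.00 | 115.00 | 70.00 | 3703000.00 | 2254000.00
removed quarter-circle | -1963.50 | 21.22 | 118.78 | -41666.67 | -233222.69
Σ | 30236.50 |  |  | 3661333.33 | 2020777.31
x̄ = 3661333.33 / 30236.50 = 121.09 mm
ȳ = 2020777.31 / 30236.50 = 66.83 mm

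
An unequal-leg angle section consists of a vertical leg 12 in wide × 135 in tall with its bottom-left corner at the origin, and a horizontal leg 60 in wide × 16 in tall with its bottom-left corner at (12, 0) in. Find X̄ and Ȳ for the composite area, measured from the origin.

vertical leg: A = 12 × 135 = 1620.00, centroid at (6.00, 67.50).
horizontal leg: A = 60 × 16 = 960.00, centroid at (42.00, 8.00).
ΣA = 2580.00 in²
ΣAX̄ = (1620.00)(6.00) + (960.00)(42.00) = 50040.00 in³
ΣAȲ = (1620.00)(67.50) + (960.00)(8.00) = 117030.00 in³
X̄ = 50040.00 / 2580.00 = 19.40 in
Ȳ = 117030.00 / 2580.00 = 45.36 in

X̄ = 19.40 in, Ȳ = 45.36 in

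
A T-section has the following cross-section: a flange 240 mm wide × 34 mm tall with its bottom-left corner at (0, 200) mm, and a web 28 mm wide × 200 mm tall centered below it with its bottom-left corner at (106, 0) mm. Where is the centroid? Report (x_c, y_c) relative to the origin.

x_c = 120.00 mm, y_c = 169.38 mm

web: A = 28 × 200 = 5600.00, centroid at (120.00, 100.00).
flange: A = 240 × 34 = 8160.00, centroid at (120.00, 217.00).
ΣA = 13760.00 mm², ΣAx_c = 1651200.00 mm³, ΣAy_c = 2330720.00 mm³.
x_c = 1651200.00/13760.00 = 120.00 mm; y_c = 2330720.00/13760.00 = 169.38 mm.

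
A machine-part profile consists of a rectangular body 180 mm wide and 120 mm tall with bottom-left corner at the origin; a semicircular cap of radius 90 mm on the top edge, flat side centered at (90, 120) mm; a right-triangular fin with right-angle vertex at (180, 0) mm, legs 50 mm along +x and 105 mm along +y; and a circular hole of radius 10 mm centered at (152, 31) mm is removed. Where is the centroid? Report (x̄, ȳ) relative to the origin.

rectangular body: A = 180 × 120 = 21600.00, centroid at (90.00, 60.00).
semicircular top: A = ½π·90² = 12723.45, centroid at (90.00, 158.20).
triangular fin: A = ½·50·105 = 2625.00, centroid at (196.67, 35.00).
hole: A = −π·10² = -314.16, centroid at (152.00, 31.00).
ΣA = 36634.29 mm², ΣAx̄ = 3557608.31 mm³, ΣAȳ = 3390950.09 mm³.
x̄ = 3557608.31/36634.29 = 97.11 mm; ȳ = 3390950.09/36634.29 = 92.56 mm.

x̄ = 97.11 mm, ȳ = 92.56 mm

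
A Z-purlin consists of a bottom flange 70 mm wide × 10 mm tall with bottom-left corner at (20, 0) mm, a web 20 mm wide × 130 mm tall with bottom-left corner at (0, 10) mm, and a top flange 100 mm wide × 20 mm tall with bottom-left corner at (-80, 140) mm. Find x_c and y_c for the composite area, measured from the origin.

bottom flange: A = 70 × 10 = 700.00, centroid at (55.00, 5.00).
web: A = 20 × 130 = 2600.00, centroid at (10.00, 75.00).
top flange: A = 100 × 20 = 2000.00, centroid at (-30.00, 150.00).
ΣA = 5300.00 mm²
ΣAx_c = (700.00)(55.00) + (2600.00)(10.00) + (2000.00)(-30.00) = 4500.00 mm³
ΣAy_c = (700.00)(5.00) + (2600.00)(75.00) + (2000.00)(150.00) = 498500.00 mm³
x_c = 4500.00 / 5300.00 = 0.85 mm
y_c = 498500.00 / 5300.00 = 94.06 mm

x_c = 0.85 mm, y_c = 94.06 mm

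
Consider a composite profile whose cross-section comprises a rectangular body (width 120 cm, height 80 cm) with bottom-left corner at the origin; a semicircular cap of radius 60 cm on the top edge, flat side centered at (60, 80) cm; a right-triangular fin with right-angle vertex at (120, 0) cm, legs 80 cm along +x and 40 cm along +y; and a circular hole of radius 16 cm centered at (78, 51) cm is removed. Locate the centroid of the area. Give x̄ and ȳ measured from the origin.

x̄ = 67.74 cm, ȳ = 59.85 cm

rectangular body: A = 120 × 80 = 9600.00, centroid at (60.00, 40.00).
semicircular top: A = ½π·60² = 5654.87, centroid at (60.00, 105.46).
triangular fin: A = ½·80·40 = 1600.00, centroid at (146.67, 13.33).
hole: A = −π·16² = -804.25, centroid at (78.00, 51.00).
ΣA = 16050.62 cm²
ΣAx̄ = (9600.00)(60.00) + (5654.87)(60.00) + (1600.00)(146.67) + (-804.25)(78.00) = 1087227.35 cm³
ΣAȳ = (9600.00)(40.00) + (5654.87)(105.46) + (1600.00)(13.33) + (-804.25)(51.00) = 960706.04 cm³
x̄ = 1087227.35 / 16050.62 = 67.74 cm
ȳ = 960706.04 / 16050.62 = 59.85 cm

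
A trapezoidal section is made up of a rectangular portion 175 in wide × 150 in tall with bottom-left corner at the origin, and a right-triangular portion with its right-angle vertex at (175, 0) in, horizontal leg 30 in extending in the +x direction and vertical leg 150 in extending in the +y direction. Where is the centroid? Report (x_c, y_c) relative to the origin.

x_c = 95.20 in, y_c = 73.03 in

Part | A | x̄ᵢ | ȳᵢ | A·x̄ᵢ | A·ȳᵢ
rectangular portion | 26250.00 | 87.50 | 75.00 | 2296875.00 | 1968750.00
triangular portion | 2250.00 | 185.00 | 50.00 | 416250.00 | 112500.00
Σ | 28500.00 |  |  | 2713125.00 | 2081250.00
x_c = 2713125.00 / 28500.00 = 95.20 in
y_c = 2081250.00 / 28500.00 = 73.03 in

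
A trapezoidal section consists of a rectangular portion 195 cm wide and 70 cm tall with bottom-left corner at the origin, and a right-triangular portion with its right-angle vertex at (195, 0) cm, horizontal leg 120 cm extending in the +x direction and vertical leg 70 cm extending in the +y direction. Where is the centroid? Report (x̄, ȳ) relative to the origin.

x̄ = 129.85 cm, ȳ = 32.25 cm

Part | A | x̄ᵢ | ȳᵢ | A·x̄ᵢ | A·ȳᵢ
rectangular portion | 13650.00 | 97.50 | 35.00 | 1330875.00 | 477750.00
triangular portion | 4200.00 | 235.00 | 23.33 | 987000.00 | 98000.00
Σ | 17850.00 |  |  | 2317875.00 | 575750.00
x̄ = 2317875.00 / 17850.00 = 129.85 cm
ȳ = 575750.00 / 17850.00 = 32.25 cm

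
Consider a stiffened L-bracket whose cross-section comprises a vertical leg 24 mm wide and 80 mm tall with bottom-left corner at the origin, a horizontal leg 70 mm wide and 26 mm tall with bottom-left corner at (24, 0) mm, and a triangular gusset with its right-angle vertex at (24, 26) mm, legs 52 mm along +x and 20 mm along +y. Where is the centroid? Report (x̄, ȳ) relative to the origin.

x̄ = 35.66 mm, ȳ = 27.57 mm

Part | A | x̄ᵢ | ȳᵢ | A·x̄ᵢ | A·ȳᵢ
vertical leg | 1920.00 | 12.00 | 40.00 | 23040.00 | 76800.00
horizontal leg | 1820.00 | 59.00 | 13.00 | 107380.00 | 23660.00
gusset | 520.00 | 41.33 | 32.67 | 21493.33 | 16986.67
Σ | 4260.00 |  |  | 151913.33 | 117446.67
x̄ = 151913.33 / 4260.00 = 35.66 mm
ȳ = 117446.67 / 4260.00 = 27.57 mm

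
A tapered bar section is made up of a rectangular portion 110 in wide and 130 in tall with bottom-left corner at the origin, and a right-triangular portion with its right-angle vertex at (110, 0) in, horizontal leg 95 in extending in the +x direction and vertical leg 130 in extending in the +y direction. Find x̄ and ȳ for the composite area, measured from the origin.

x̄ = 81.14 in, ȳ = 58.47 in

rectangular portion: A = 110 × 130 = 14300.00, centroid at (55.00, 65.00).
triangular portion: A = ½·95·130 = 6175.00, centroid at (141.67, 43.33).
ΣA = 20475.00 in²
ΣAx̄ = (14300.00)(55.00) + (6175.00)(141.67) = 1661291.67 in³
ΣAȳ = (14300.00)(65.00) + (6175.00)(43.33) = 1197083.33 in³
x̄ = 1661291.67 / 20475.00 = 81.14 in
ȳ = 1197083.33 / 20475.00 = 58.47 in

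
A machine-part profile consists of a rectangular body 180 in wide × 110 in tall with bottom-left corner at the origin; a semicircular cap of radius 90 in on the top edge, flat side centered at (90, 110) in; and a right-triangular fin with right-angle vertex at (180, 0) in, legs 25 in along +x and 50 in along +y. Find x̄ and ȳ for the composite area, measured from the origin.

rectangular body: A = 180 × 110 = 19800.00, centroid at (90.00, 55.00).
semicircular top: A = ½π·90² = 12723.45, centroid at (90.00, 148.20).
triangular fin: A = ½·25·50 = 625.00, centroid at (188.33, 16.67).
ΣA = 33148.45 in², ΣAx̄ = 3044818.86 in³, ΣAȳ = 2984996.19 in³.
x̄ = 3044818.86/33148.45 = 91.85 in; ȳ = 2984996.19/33148.45 = 90.05 in.

x̄ = 91.85 in, ȳ = 90.05 in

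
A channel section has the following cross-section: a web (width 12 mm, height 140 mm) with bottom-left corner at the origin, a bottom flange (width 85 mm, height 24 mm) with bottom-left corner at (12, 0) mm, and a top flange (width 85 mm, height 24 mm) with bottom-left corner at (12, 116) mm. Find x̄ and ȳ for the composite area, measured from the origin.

x̄ = 40.35 mm, ȳ = 70.00 mm

web: A = 12 × 140 = 1680.00, centroid at (6.00, 70.00).
bottom flange: A = 85 × 24 = 2040.00, centroid at (54.50, 12.00).
top flange: A = 85 × 24 = 2040.00, centroid at (54.50, 128.00).
ΣA = 5760.00 mm²
ΣAx̄ = (1680.00)(6.00) + (2040.00)(54.50) + (2040.00)(54.50) = 232440.00 mm³
ΣAȳ = (1680.00)(70.00) + (2040.00)(12.00) + (2040.00)(128.00) = 403200.00 mm³
x̄ = 232440.00 / 5760.00 = 40.35 mm
ȳ = 403200.00 / 5760.00 = 70.00 mm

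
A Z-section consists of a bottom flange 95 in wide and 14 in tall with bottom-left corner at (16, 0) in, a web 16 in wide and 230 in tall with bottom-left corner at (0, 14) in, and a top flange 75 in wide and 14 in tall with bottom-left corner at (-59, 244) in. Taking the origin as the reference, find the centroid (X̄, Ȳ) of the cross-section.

X̄ = 15.07 in, Ȳ = 123.36 in

bottom flange: A = 95 × 14 = 1330.00, centroid at (63.50, 7.00).
web: A = 16 × 230 = 3680.00, centroid at (8.00, 129.00).
top flange: A = 75 × 14 = 1050.00, centroid at (-21.50, 251.00).
ΣA = 6060.00 in²
ΣAX̄ = (1330.00)(63.50) + (3680.00)(8.00) + (1050.00)(-21.50) = 91320.00 in³
ΣAȲ = (1330.00)(7.00) + (3680.00)(129.00) + (1050.00)(251.00) = 747580.00 in³
X̄ = 91320.00 / 6060.00 = 15.07 in
Ȳ = 747580.00 / 6060.00 = 123.36 in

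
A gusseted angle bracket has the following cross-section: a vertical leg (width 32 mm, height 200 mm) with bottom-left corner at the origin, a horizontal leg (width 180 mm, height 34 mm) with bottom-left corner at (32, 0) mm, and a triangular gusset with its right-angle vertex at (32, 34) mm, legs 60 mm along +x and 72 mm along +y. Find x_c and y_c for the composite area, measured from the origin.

Part | A | x̄ᵢ | ȳᵢ | A·x̄ᵢ | A·ȳᵢ
vertical leg | 6400.00 | 16.00 | 100.00 | 102400.00 | 640000.00
horizontal leg | 6120.00 | 122.00 | 17.00 | 746640.00 | 104040.00
gusset | 2160.00 | 52.00 | 58.00 | 112320.00 | 125280.00
Σ | 14680.00 |  |  | 961360.00 | 869320.00
x_c = 961360.00 / 14680.00 = 65.49 mm
y_c = 869320.00 / 14680.00 = 59.22 mm

x_c = 65.49 mm, y_c = 59.22 mm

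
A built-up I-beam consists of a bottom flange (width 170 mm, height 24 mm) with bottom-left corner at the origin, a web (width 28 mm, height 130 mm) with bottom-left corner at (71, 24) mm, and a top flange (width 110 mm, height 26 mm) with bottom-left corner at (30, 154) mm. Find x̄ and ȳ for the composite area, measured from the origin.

x̄ = 85.00 mm, ȳ = 80.39 mm

bottom flange: A = 170 × 24 = 4080.00, centroid at (85.00, 12.00).
web: A = 28 × 130 = 3640.00, centroid at (85.00, 89.00).
top flange: A = 110 × 26 = 2860.00, centroid at (85.00, 167.00).
ΣA = 10580.00 mm², ΣAx̄ = 899300.00 mm³, ΣAȳ = 850540.00 mm³.
x̄ = 899300.00/10580.00 = 85.00 mm; ȳ = 850540.00/10580.00 = 80.39 mm.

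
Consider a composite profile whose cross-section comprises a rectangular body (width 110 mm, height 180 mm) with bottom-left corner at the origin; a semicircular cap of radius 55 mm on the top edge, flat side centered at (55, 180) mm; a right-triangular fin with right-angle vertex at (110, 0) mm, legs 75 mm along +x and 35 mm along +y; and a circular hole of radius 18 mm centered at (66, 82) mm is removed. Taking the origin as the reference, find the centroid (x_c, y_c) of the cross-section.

x_c = 58.78 mm, y_c = 107.87 mm

Part | A | x̄ᵢ | ȳᵢ | A·x̄ᵢ | A·ȳᵢ
rectangular body | 19800.00 | 55.00 | 90.00 | 1089000.00 | 1782000.00
semicircular top | 4751.66 | 55.00 | 203.34 | 261341.24 | 966215.27
triangular fin | 1312.50 | 135.00 | 11.67 | 177187.50 | 15312.50
hole | -1017.88 | 66.00 | 82.00 | -67179.82 | -83465.83
Σ | 24846.28 |  |  | 1460348.92 | 2680061.93
x_c = 1460348.92 / 24846.28 = 58.78 mm
y_c = 2680061.93 / 24846.28 = 107.87 mm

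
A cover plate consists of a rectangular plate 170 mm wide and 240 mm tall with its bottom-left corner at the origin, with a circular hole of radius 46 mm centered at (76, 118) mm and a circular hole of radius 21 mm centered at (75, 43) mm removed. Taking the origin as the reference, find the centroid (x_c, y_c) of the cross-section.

Part | A | x̄ᵢ | ȳᵢ | A·x̄ᵢ | A·ȳᵢ
plate | 40800.00 | 85.00 | 120.00 | 3468000.00 | 4896000.00
hole 1 | -6647.61 | 76.00 | 118.00 | -505218.36 | -784417.99
hole 2 | -1385.44 | 75.00 | 43.00 | -103908.18 | -59574.02
Σ | 32766.95 |  |  | 2858873.46 | 4052007.99
x_c = 2858873.46 / 32766.95 = 87.25 mm
y_c = 4052007.99 / 32766.95 = 123.66 mm

x_c = 87.25 mm, y_c = 123.66 mm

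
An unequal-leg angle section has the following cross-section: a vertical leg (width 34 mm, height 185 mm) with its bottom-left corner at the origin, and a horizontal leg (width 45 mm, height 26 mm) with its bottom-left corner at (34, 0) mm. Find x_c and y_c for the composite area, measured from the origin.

Part | A | x̄ᵢ | ȳᵢ | A·x̄ᵢ | A·ȳᵢ
vertical leg | 6290.00 | 17.00 | 92.50 | 106930.00 | 581825.00
horizontal leg | 1170.00 | 56.50 | 13.00 | 66105.00 | 15210.00
Σ | 7460.00 |  |  | 173035.00 | 597035.00
x_c = 173035.00 / 7460.00 = 23.20 mm
y_c = 597035.00 / 7460.00 = 80.03 mm

x_c = 23.20 mm, y_c = 80.03 mm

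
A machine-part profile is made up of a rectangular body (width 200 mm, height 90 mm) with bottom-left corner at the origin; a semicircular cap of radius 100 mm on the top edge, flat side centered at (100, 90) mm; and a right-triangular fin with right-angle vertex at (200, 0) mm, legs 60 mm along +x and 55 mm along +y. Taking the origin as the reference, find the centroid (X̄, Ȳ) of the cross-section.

rectangular body: A = 200 × 90 = 18000.00, centroid at (100.00, 45.00).
semicircular top: A = ½π·100² = 15707.96, centroid at (100.00, 132.44).
triangular fin: A = ½·60·55 = 1650.00, centroid at (220.00, 18.33).
ΣA = 35357.96 mm², ΣAX̄ = 3733796.33 mm³, ΣAȲ = 2920633.36 mm³.
X̄ = 3733796.33/35357.96 = 105.60 mm; Ȳ = 2920633.36/35357.96 = 82.60 mm.

X̄ = 105.60 mm, Ȳ = 82.60 mm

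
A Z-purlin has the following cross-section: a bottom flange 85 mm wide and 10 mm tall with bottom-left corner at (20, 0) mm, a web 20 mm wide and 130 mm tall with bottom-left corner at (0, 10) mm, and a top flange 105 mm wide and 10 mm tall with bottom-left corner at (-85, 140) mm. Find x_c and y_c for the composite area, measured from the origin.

x_c = 10.00 mm, y_c = 78.11 mm

bottom flange: A = 85 × 10 = 850.00, centroid at (62.50, 5.00).
web: A = 20 × 130 = 2600.00, centroid at (10.00, 75.00).
top flange: A = 105 × 10 = 1050.00, centroid at (-32.50, 145.00).
ΣA = 4500.00 mm², ΣAx_c = 45000.00 mm³, ΣAy_c = 351500.00 mm³.
x_c = 45000.00/4500.00 = 10.00 mm; y_c = 351500.00/4500.00 = 78.11 mm.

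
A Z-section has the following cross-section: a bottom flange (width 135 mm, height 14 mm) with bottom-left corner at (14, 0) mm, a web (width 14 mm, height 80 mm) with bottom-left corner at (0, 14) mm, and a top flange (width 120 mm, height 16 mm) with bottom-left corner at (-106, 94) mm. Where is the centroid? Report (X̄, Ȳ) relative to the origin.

X̄ = 14.92 mm, Ȳ = 54.68 mm

bottom flange: A = 135 × 14 = 1890.00, centroid at (81.50, 7.00).
web: A = 14 × 80 = 1120.00, centroid at (7.00, 54.00).
top flange: A = 120 × 16 = 1920.00, centroid at (-46.00, 102.00).
ΣA = 4930.00 mm², ΣAX̄ = 73555.00 mm³, ΣAȲ = 269550.00 mm³.
X̄ = 73555.00/4930.00 = 14.92 mm; Ȳ = 269550.00/4930.00 = 54.68 mm.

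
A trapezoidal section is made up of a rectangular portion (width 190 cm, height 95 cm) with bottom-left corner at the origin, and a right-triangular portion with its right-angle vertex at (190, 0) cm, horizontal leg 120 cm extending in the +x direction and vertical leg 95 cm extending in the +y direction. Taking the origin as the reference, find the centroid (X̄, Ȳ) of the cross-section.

X̄ = 127.40 cm, Ȳ = 43.70 cm

rectangular portion: A = 190 × 95 = 18050.00, centroid at (95.00, 47.50).
triangular portion: A = ½·120·95 = 5700.00, centroid at (230.00, 31.67).
ΣA = 23750.00 cm², ΣAX̄ = 3025750.00 cm³, ΣAȲ = 1037875.00 cm³.
X̄ = 3025750.00/23750.00 = 127.40 cm; Ȳ = 1037875.00/23750.00 = 43.70 cm.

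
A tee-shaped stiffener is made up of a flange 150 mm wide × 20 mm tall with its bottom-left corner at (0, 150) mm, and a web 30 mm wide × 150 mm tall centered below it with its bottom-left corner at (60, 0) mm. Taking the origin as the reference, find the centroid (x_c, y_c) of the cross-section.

x_c = 75.00 mm, y_c = 109.00 mm

web: A = 30 × 150 = 4500.00, centroid at (75.00, 75.00).
flange: A = 150 × 20 = 3000.00, centroid at (75.00, 160.00).
ΣA = 7500.00 mm²
ΣAx_c = (4500.00)(75.00) + (3000.00)(75.00) = 562500.00 mm³
ΣAy_c = (4500.00)(75.00) + (3000.00)(160.00) = 817500.00 mm³
x_c = 562500.00 / 7500.00 = 75.00 mm
y_c = 817500.00 / 7500.00 = 109.00 mm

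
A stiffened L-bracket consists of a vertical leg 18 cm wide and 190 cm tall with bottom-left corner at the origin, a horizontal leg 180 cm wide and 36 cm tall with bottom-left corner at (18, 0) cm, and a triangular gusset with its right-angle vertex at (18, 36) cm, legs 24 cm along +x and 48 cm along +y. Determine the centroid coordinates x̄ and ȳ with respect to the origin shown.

x̄ = 71.17 cm, ȳ = 45.01 cm

vertical leg: A = 18 × 190 = 3420.00, centroid at (9.00, 95.00).
horizontal leg: A = 180 × 36 = 6480.00, centroid at (108.00, 18.00).
gusset: A = ½·24·48 = 576.00, centroid at (26.00, 52.00).
ΣA = 10476.00 cm², ΣAx̄ = 745596.00 cm³, ΣAȳ = 471492.00 cm³.
x̄ = 745596.00/10476.00 = 71.17 cm; ȳ = 471492.00/10476.00 = 45.01 cm.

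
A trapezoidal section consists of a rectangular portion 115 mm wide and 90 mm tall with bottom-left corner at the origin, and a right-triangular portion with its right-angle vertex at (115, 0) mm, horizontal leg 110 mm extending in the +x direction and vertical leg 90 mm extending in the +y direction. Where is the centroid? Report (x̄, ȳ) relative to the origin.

Part | A | x̄ᵢ | ȳᵢ | A·x̄ᵢ | A·ȳᵢ
rectangular portion | 10350.00 | 57.50 | 45.00 | 595125.00 | 465750.00
triangular portion | 4950.00 | 151.67 | 30.00 | 750750.00 | 148500.00
Σ | 15300.00 |  |  | 1345875.00 | 614250.00
x̄ = 1345875.00 / 15300.00 = 87.97 mm
ȳ = 614250.00 / 15300.00 = 40.15 mm

x̄ = 87.97 mm, ȳ = 40.15 mm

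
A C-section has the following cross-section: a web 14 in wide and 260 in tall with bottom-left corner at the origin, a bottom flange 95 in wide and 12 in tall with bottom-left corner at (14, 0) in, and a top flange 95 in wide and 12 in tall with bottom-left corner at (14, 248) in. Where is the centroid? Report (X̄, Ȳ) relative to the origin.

X̄ = 27.99 in, Ȳ = 130.00 in

Part | A | x̄ᵢ | ȳᵢ | A·x̄ᵢ | A·ȳᵢ
web | 3640.00 | 7.00 | 130.00 | 25480.00 | 473200.00
bottom flange | 1140.00 | 61.50 | 6.00 | 70110.00 | 6840.00
top flange | 1140.00 | 61.50 | 254.00 | 70110.00 | 289560.00
Σ | 5920.00 |  |  | 165700.00 | 769600.00
X̄ = 165700.00 / 5920.00 = 27.99 in
Ȳ = 769600.00 / 5920.00 = 130.00 in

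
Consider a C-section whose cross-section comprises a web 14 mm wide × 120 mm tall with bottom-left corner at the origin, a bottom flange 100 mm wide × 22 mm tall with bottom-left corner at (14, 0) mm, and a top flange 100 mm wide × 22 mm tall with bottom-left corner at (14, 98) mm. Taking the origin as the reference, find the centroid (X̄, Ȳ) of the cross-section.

web: A = 14 × 120 = 1680.00, centroid at (7.00, 60.00).
bottom flange: A = 100 × 22 = 2200.00, centroid at (64.00, 11.00).
top flange: A = 100 × 22 = 2200.00, centroid at (64.00, 109.00).
ΣA = 6080.00 mm², ΣAX̄ = 293360.00 mm³, ΣAȲ = 364800.00 mm³.
X̄ = 293360.00/6080.00 = 48.25 mm; Ȳ = 364800.00/6080.00 = 60.00 mm.

X̄ = 48.25 mm, Ȳ = 60.00 mm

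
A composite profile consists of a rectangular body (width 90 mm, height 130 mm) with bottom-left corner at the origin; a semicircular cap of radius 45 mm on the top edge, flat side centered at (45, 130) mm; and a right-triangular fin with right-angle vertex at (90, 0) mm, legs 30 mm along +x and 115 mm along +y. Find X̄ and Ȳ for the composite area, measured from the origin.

X̄ = 50.71 mm, Ȳ = 78.34 mm

Part | A | x̄ᵢ | ȳᵢ | A·x̄ᵢ | A·ȳᵢ
rectangular body | 11700.00 | 45.00 | 65.00 | 526500.00 | 760500.00
semicircular top | 3180.86 | 45.00 | 149.10 | 143138.82 | 474262.13
triangular fin | 1725.00 | 100.00 | 38.33 | 172500.00 | 66125.00
Σ | 16605.86 |  |  | 842138.82 | 1300887.13
X̄ = 842138.82 / 16605.86 = 50.71 mm
Ȳ = 1300887.13 / 16605.86 = 78.34 mm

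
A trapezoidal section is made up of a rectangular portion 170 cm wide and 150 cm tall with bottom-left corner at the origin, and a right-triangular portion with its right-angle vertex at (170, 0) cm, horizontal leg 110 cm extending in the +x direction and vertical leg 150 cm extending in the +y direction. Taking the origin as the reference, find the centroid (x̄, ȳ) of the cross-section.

x̄ = 114.74 cm, ȳ = 68.89 cm

rectangular portion: A = 170 × 150 = 25500.00, centroid at (85.00, 75.00).
triangular portion: A = ½·110·150 = 8250.00, centroid at (206.67, 50.00).
ΣA = 33750.00 cm², ΣAx̄ = 3872500.00 cm³, ΣAȳ = 2325000.00 cm³.
x̄ = 3872500.00/33750.00 = 114.74 cm; ȳ = 2325000.00/33750.00 = 68.89 cm.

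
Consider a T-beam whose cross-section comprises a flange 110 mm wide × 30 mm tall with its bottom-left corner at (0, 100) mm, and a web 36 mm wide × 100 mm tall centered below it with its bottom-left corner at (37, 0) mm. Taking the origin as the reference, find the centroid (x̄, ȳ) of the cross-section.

web: A = 36 × 100 = 3600.00, centroid at (55.00, 50.00).
flange: A = 110 × 30 = 3300.00, centroid at (55.00, 115.00).
ΣA = 6900.00 mm²
ΣAx̄ = (3600.00)(55.00) + (3300.00)(55.00) = 379500.00 mm³
ΣAȳ = (3600.00)(50.00) + (3300.00)(115.00) = 559500.00 mm³
x̄ = 379500.00 / 6900.00 = 55.00 mm
ȳ = 559500.00 / 6900.00 = 81.09 mm

x̄ = 55.00 mm, ȳ = 81.09 mm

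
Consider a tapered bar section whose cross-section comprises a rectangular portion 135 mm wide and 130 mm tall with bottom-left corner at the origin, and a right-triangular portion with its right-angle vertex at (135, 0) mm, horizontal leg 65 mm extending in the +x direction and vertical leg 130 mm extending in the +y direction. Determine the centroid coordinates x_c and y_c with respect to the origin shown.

x_c = 84.80 mm, y_c = 60.80 mm

rectangular portion: A = 135 × 130 = 17550.00, centroid at (67.50, 65.00).
triangular portion: A = ½·65·130 = 4225.00, centroid at (156.67, 43.33).
ΣA = 21775.00 mm², ΣAx_c = 1846541.67 mm³, ΣAy_c = 1323833.33 mm³.
x_c = 1846541.67/21775.00 = 84.80 mm; y_c = 1323833.33/21775.00 = 60.80 mm.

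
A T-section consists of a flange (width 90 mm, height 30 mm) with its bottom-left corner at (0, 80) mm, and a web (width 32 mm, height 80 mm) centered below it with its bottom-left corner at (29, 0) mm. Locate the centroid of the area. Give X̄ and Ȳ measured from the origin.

X̄ = 45.00 mm, Ȳ = 68.23 mm

web: A = 32 × 80 = 2560.00, centroid at (45.00, 40.00).
flange: A = 90 × 30 = 2700.00, centroid at (45.00, 95.00).
ΣA = 5260.00 mm²
ΣAX̄ = (2560.00)(45.00) + (2700.00)(45.00) = 236700.00 mm³
ΣAȲ = (2560.00)(40.00) + (2700.00)(95.00) = 358900.00 mm³
X̄ = 236700.00 / 5260.00 = 45.00 mm
Ȳ = 358900.00 / 5260.00 = 68.23 mm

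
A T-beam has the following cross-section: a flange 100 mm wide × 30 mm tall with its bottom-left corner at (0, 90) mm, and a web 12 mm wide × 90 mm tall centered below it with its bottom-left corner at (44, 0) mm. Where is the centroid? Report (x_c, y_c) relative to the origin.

web: A = 12 × 90 = 1080.00, centroid at (50.00, 45.00).
flange: A = 100 × 30 = 3000.00, centroid at (50.00, 105.00).
ΣA = 4080.00 mm², ΣAx_c = 204000.00 mm³, ΣAy_c = 363600.00 mm³.
x_c = 204000.00/4080.00 = 50.00 mm; y_c = 363600.00/4080.00 = 89.12 mm.

x_c = 50.00 mm, y_c = 89.12 mm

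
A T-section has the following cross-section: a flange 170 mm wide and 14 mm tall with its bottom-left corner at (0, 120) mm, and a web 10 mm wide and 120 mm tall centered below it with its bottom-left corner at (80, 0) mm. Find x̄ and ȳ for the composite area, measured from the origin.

x̄ = 85.00 mm, ȳ = 104.54 mm

Part | A | x̄ᵢ | ȳᵢ | A·x̄ᵢ | A·ȳᵢ
web | 1200.00 | 85.00 | 60.00 | 102000.00 | 72000.00
flange | 2380.00 | 85.00 | 127.00 | 202300.00 | 302260.00
Σ | 3580.00 |  |  | 304300.00 | 374260.00
x̄ = 304300.00 / 3580.00 = 85.00 mm
ȳ = 374260.00 / 3580.00 = 104.54 mm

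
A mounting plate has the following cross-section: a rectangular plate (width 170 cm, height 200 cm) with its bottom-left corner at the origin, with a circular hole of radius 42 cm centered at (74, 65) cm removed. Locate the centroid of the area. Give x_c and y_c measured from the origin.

x_c = 87.14 cm, y_c = 106.82 cm

Part | A | x̄ᵢ | ȳᵢ | A·x̄ᵢ | A·ȳᵢ
plate | 34000.00 | 85.00 | 100.00 | 2890000.00 | 3400000.00
hole | -5541.77 | 74.00 | 65.00 | -410090.94 | -360215.01
Σ | 28458.23 |  |  | 2479909.06 | 3039784.99
x_c = 2479909.06 / 28458.23 = 87.14 cm
y_c = 3039784.99 / 28458.23 = 106.82 cm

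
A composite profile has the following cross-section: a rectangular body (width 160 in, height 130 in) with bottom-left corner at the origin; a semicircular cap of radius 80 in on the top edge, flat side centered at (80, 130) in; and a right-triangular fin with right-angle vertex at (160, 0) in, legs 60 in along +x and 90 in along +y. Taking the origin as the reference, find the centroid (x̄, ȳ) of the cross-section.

x̄ = 88.05 in, ȳ = 91.83 in

rectangular body: A = 160 × 130 = 20800.00, centroid at (80.00, 65.00).
semicircular top: A = ½π·80² = 10053.10, centroid at (80.00, 163.95).
triangular fin: A = ½·60·90 = 2700.00, centroid at (180.00, 30.00).
ΣA = 33553.10 in², ΣAx̄ = 2954247.72 in³, ΣAȳ = 3081235.88 in³.
x̄ = 2954247.72/33553.10 = 88.05 in; ȳ = 3081235.88/33553.10 = 91.83 in.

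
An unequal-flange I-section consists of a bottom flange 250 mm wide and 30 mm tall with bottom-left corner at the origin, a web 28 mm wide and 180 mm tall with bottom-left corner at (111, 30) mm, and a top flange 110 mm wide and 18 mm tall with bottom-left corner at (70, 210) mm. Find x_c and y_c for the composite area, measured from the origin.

bottom flange: A = 250 × 30 = 7500.00, centroid at (125.00, 15.00).
web: A = 28 × 180 = 5040.00, centroid at (125.00, 120.00).
top flange: A = 110 × 18 = 1980.00, centroid at (125.00, 219.00).
ΣA = 14520.00 mm²
ΣAx_c = (7500.00)(125.00) + (5040.00)(125.00) + (1980.00)(125.00) = 1815000.00 mm³
ΣAy_c = (7500.00)(15.00) + (5040.00)(120.00) + (1980.00)(219.00) = 1150920.00 mm³
x_c = 1815000.00 / 14520.00 = 125.00 mm
y_c = 1150920.00 / 14520.00 = 79.26 mm

x_c = 125.00 mm, y_c = 79.26 mm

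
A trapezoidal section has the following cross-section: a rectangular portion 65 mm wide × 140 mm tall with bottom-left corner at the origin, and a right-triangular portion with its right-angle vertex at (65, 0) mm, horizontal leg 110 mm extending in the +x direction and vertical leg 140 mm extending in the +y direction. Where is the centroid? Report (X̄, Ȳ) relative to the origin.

X̄ = 64.20 mm, Ȳ = 59.31 mm

Part | A | x̄ᵢ | ȳᵢ | A·x̄ᵢ | A·ȳᵢ
rectangular portion | 9100.00 | 32.50 | 70.00 | 295750.00 | 637000.00
triangular portion | 7700.00 | 101.67 | 46.67 | 782833.33 | 359333.33
Σ | 16800.00 |  |  | 1078583.33 | 996333.33
X̄ = 1078583.33 / 16800.00 = 64.20 mm
Ȳ = 996333.33 / 16800.00 = 59.31 mm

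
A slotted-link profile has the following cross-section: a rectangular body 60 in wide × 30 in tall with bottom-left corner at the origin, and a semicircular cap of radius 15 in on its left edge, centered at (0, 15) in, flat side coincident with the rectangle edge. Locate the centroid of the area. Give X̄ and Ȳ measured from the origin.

X̄ = 24.03 in, Ȳ = 15.00 in

Part | A | x̄ᵢ | ȳᵢ | A·x̄ᵢ | A·ȳᵢ
rectangular body | 1800.00 | 30.00 | 15.00 | 54000.00 | 27000.00
semicircular end | 353.43 | -6.37 | 15.00 | -2250.00 | 5301.44
Σ | 2153.43 |  |  | 51750.00 | 32301.44
X̄ = 51750.00 / 2153.43 = 24.03 in
Ȳ = 32301.44 / 2153.43 = 15.00 in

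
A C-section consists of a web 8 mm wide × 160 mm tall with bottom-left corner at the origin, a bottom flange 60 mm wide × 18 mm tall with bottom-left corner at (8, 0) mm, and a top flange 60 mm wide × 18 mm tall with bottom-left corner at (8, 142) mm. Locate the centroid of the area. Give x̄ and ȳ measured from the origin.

web: A = 8 × 160 = 1280.00, centroid at (4.00, 80.00).
bottom flange: A = 60 × 18 = 1080.00, centroid at (38.00, 9.00).
top flange: A = 60 × 18 = 1080.00, centroid at (38.00, 151.00).
ΣA = 3440.00 mm²
ΣAx̄ = (1280.00)(4.00) + (1080.00)(38.00) + (1080.00)(38.00) = 87200.00 mm³
ΣAȳ = (1280.00)(80.00) + (1080.00)(9.00) + (1080.00)(151.00) = 275200.00 mm³
x̄ = 87200.00 / 3440.00 = 25.35 mm
ȳ = 275200.00 / 3440.00 = 80.00 mm

x̄ = 25.35 mm, ȳ = 80.00 mm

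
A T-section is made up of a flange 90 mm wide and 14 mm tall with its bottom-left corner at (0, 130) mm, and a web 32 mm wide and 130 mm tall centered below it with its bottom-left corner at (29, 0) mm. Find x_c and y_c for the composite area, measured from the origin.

x_c = 45.00 mm, y_c = 81.74 mm

Part | A | x̄ᵢ | ȳᵢ | A·x̄ᵢ | A·ȳᵢ
web | 4160.00 | 45.00 | 65.00 | 187200.00 | 270400.00
flange | 1260.00 | 45.00 | 137.00 | 56700.00 | 172620.00
Σ | 5420.00 |  |  | 243900.00 | 443020.00
x_c = 243900.00 / 5420.00 = 45.00 mm
y_c = 443020.00 / 5420.00 = 81.74 mm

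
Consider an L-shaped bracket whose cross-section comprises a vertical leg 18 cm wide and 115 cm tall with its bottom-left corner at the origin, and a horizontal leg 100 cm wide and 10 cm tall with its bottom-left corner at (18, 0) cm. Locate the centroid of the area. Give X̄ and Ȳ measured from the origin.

vertical leg: A = 18 × 115 = 2070.00, centroid at (9.00, 57.50).
horizontal leg: A = 100 × 10 = 1000.00, centroid at (68.00, 5.00).
ΣA = 3070.00 cm², ΣAX̄ = 86630.00 cm³, ΣAȲ = 124025.00 cm³.
X̄ = 86630.00/3070.00 = 28.22 cm; Ȳ = 124025.00/3070.00 = 40.40 cm.

X̄ = 28.22 cm, Ȳ = 40.40 cm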